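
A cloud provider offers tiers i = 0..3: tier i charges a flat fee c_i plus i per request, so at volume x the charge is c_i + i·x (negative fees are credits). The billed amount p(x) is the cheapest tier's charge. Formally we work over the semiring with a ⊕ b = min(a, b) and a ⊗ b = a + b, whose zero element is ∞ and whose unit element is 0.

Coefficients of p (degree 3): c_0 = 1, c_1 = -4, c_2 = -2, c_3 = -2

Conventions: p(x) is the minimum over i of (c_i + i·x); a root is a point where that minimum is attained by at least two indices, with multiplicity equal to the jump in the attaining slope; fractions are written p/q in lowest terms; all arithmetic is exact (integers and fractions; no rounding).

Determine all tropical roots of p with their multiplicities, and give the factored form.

hull edge (i=0, c=1) to (i=1, c=-4): slope -5, span 1
hull edge (i=1, c=-4) to (i=3, c=-2): slope 1, span 2
Factored form: p(x) = -2 ⊗ (x ⊕ (-1)) ⊗ (x ⊕ (-1)) ⊗ (x ⊕ 5)
Answer: roots = -1 (mult 2), 5 (mult 1)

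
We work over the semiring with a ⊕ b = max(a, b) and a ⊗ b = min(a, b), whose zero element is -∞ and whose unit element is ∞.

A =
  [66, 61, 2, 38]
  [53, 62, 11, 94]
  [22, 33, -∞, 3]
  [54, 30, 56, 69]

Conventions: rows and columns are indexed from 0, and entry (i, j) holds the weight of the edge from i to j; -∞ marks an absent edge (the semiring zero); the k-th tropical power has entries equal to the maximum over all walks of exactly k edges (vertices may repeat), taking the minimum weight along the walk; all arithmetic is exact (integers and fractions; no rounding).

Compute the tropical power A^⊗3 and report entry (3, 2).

A^⊗2:
  [66, 61, 38, 61]
  [54, 62, 56, 69]
  [33, 33, 11, 33]
  [54, 54, 56, 69]
A^⊗3:
  [66, 61, 56, 61]
  [54, 62, 56, 69]
  [33, 33, 33, 33]
  [54, 54, 56, 69]
Key observation: the optimum is the walk 3->3->3->2, with weight 69 min 69 min 56 = 56.
Optimal value attained by: walk 3->3->3->2.
Answer: (A^⊗3)[3][2] = 56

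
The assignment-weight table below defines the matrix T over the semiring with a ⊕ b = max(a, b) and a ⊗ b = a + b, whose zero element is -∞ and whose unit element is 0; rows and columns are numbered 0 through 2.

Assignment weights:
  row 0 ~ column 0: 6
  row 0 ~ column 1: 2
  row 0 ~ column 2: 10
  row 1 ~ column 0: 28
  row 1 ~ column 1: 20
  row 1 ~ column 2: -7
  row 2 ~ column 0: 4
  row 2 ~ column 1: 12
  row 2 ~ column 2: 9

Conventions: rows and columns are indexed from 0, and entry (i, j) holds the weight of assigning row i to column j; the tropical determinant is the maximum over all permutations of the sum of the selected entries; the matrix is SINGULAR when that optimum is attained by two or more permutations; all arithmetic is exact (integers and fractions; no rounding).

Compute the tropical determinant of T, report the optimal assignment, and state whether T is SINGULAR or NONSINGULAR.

σ = (0, 1, 2): 6 + 20 + 9 = 35
σ = (0, 2, 1): 6 + (-7) + 12 = 11
σ = (1, 0, 2): 2 + 28 + 9 = 39
σ = (1, 2, 0): 2 + (-7) + 4 = -1
σ = (2, 0, 1): 10 + 28 + 12 = 50
σ = (2, 1, 0): 10 + 20 + 4 = 34
Optimal value attained by: σ = (2, 0, 1).
Answer: det⊕(T) = 50; verdict: NONSINGULAR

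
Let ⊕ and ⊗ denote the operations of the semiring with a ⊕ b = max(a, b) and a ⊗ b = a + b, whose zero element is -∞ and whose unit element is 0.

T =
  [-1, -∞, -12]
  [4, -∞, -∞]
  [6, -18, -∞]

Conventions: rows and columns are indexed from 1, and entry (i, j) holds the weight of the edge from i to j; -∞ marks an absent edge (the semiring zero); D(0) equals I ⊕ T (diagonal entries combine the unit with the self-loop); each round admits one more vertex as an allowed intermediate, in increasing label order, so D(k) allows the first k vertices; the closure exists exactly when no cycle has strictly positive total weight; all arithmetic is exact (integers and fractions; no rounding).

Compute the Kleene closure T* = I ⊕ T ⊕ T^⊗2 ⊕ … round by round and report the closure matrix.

D(0):
  [0, -∞, -12]
  [4, 0, -∞]
  [6, -18, 0]
D(1):
  [0, -∞, -12]
  [4, 0, -8]
  [6, -18, 0]
D(2):
  [0, -∞, -12]
  [4, 0, -8]
  [6, -18, 0]
D(3):
  [0, -30, -12]
  [4, 0, -8]
  [6, -18, 0]
Answer: T* = [[0, -30, -12], [4, 0, -8], [6, -18, 0]]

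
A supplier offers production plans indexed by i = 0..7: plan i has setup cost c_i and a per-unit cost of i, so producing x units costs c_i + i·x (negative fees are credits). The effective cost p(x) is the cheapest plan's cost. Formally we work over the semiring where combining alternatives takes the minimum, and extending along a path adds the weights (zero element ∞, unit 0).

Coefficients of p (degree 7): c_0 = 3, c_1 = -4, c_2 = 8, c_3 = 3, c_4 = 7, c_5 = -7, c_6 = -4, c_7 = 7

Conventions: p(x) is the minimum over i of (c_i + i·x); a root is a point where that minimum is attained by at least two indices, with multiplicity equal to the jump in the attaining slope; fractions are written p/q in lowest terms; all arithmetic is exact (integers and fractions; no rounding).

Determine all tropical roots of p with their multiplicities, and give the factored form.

hull edge (i=0, c=3) to (i=1, c=-4): slope -7, span 1
hull edge (i=1, c=-4) to (i=5, c=-7): slope -3/4, span 4
hull edge (i=5, c=-7) to (i=6, c=-4): slope 3, span 1
hull edge (i=6, c=-4) to (i=7, c=7): slope 11, span 1
Factored form: p(x) = 7 ⊗ (x ⊕ (-11)) ⊗ (x ⊕ (-3)) ⊗ (x ⊕ 3/4) ⊗ (x ⊕ 3/4) ⊗ (x ⊕ 3/4) ⊗ (x ⊕ 3/4) ⊗ (x ⊕ 7)
Answer: roots = -11 (mult 1), -3 (mult 1), 3/4 (mult 4), 7 (mult 1)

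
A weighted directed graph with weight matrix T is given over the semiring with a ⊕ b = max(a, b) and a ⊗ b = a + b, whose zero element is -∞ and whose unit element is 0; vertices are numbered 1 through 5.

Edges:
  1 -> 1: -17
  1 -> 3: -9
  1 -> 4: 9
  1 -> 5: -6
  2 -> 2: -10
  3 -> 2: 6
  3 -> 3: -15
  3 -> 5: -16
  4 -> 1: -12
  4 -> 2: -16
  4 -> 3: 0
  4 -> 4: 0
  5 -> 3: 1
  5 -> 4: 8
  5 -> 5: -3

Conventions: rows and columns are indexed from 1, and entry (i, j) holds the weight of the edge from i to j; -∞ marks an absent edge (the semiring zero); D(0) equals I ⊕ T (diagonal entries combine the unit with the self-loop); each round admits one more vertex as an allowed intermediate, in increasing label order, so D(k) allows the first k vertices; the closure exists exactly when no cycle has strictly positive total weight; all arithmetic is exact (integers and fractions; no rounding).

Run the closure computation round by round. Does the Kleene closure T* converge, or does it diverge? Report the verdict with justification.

D(0):
  [0, -∞, -9, 9, -6]
  [-∞, 0, -∞, -∞, -∞]
  [-∞, 6, 0, -∞, -16]
  [-12, -16, 0, 0, -∞]
  [-∞, -∞, 1, 8, 0]
D(1):
  [0, -∞, -9, 9, -6]
  [-∞, 0, -∞, -∞, -∞]
  [-∞, 6, 0, -∞, -16]
  [-12, -16, 0, 0, -18]
  [-∞, -∞, 1, 8, 0]
D(2):
  [0, -∞, -9, 9, -6]
  [-∞, 0, -∞, -∞, -∞]
  [-∞, 6, 0, -∞, -16]
  [-12, -16, 0, 0, -18]
  [-∞, -∞, 1, 8, 0]
D(3):
  [0, -3, -9, 9, -6]
  [-∞, 0, -∞, -∞, -∞]
  [-∞, 6, 0, -∞, -16]
  [-12, 6, 0, 0, -16]
  [-∞, 7, 1, 8, 0]
D(4):
  [0, 15, 9, 9, -6]
  [-∞, 0, -∞, -∞, -∞]
  [-∞, 6, 0, -∞, -16]
  [-12, 6, 0, 0, -16]
  [-4, 14, 8, 8, 0]
D(5):
  [0, 15, 9, 9, -6]
  [-∞, 0, -∞, -∞, -∞]
  [-20, 6, 0, -8, -16]
  [-12, 6, 0, 0, -16]
  [-4, 14, 8, 8, 0]
Key observation: every diagonal entry stays at the unit through all rounds, so no improving cycle exists.
Answer: CONVERGES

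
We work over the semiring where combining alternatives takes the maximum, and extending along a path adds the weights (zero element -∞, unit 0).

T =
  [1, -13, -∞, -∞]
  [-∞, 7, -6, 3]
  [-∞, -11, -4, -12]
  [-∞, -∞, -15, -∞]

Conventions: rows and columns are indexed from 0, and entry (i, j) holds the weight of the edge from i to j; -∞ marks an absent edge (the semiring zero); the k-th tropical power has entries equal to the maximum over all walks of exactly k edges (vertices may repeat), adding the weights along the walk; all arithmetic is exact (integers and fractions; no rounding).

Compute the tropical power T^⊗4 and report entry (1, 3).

T^⊗2:
  [2, -6, -19, -10]
  [-∞, 14, 1, 10]
  [-∞, -4, -8, -8]
  [-∞, -26, -19, -27]
T^⊗3:
  [3, 1, -12, -3]
  [-∞, 21, 8, 17]
  [-∞, 3, -10, -1]
  [-∞, -19, -23, -23]
T^⊗4:
  [4, 8, -5, 4]
  [-∞, 28, 15, 24]
  [-∞, 10, -3, 6]
  [-∞, -12, -25, -16]
Key observation: the optimum is the walk 1->1->1->1->3, with weight 7 + 7 + 7 + 3 = 24.
Optimal value attained by: walk 1->1->1->1->3.
Answer: (T^⊗4)[1][3] = 24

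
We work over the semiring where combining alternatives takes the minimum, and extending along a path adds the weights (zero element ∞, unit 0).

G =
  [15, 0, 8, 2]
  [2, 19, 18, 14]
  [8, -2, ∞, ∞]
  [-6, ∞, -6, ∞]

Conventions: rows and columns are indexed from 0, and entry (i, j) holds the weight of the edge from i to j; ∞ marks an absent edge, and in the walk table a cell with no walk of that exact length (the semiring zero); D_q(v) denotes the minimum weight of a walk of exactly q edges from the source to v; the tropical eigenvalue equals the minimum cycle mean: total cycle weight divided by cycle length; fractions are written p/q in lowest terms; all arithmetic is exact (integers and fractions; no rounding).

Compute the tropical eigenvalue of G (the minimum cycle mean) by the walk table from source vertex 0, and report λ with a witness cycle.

q=0: [0, ∞, ∞, ∞]
q=1: [15, 0, 8, 2]
q=2: [-4, 6, -4, 14]
q=3: [4, -6, 4, -2]
q=4: [-8, 2, -8, 6]
Optimal cycle mean attained by: cycle 0->3->0, total 2 + (-6), length 2.
Answer: λ = -2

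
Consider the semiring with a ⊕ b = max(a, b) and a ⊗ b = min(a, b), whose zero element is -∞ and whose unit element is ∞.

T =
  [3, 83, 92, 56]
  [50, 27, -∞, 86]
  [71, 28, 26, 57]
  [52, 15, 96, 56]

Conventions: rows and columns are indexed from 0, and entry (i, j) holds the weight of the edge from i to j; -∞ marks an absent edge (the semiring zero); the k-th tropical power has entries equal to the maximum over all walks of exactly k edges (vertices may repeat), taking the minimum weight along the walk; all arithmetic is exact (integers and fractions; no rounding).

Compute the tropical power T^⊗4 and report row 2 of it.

T^⊗2:
  [71, 28, 56, 83]
  [52, 50, 86, 56]
  [52, 71, 71, 56]
  [71, 52, 56, 57]
T^⊗3:
  [56, 71, 83, 56]
  [71, 52, 56, 57]
  [71, 52, 56, 71]
  [56, 71, 71, 56]
T^⊗4:
  [71, 56, 56, 71]
  [56, 71, 71, 56]
  [56, 71, 71, 56]
  [71, 56, 56, 71]
Answer: row 2 of T^⊗4 = [56, 71, 71, 56]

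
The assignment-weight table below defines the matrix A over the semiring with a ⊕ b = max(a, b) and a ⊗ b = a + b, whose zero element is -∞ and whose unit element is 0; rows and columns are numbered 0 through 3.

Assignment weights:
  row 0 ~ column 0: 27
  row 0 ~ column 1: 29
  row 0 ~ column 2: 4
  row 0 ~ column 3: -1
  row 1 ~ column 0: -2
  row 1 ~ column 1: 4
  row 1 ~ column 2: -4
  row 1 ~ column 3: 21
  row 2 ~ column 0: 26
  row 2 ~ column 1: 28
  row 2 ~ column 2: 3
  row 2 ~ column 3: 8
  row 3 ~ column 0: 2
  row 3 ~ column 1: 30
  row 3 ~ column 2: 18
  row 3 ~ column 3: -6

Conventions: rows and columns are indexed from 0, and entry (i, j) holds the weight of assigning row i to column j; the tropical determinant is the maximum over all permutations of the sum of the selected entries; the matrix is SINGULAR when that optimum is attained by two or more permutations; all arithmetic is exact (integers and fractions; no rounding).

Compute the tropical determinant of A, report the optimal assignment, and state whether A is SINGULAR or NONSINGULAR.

σ = (0, 1, 2, 3): 27 + 4 + 3 + (-6) = 28
σ = (0, 1, 3, 2): 27 + 4 + 8 + 18 = 57
σ = (0, 2, 1, 3): 27 + (-4) + 28 + (-6) = 45
σ = (0, 2, 3, 1): 27 + (-4) + 8 + 30 = 61
σ = (0, 3, 1, 2): 27 + 21 + 28 + 18 = 94
σ = (0, 3, 2, 1): 27 + 21 + 3 + 30 = 81
σ = (1, 0, 2, 3): 29 + (-2) + 3 + (-6) = 24
σ = (1, 0, 3, 2): 29 + (-2) + 8 + 18 = 53
σ = (1, 2, 0, 3): 29 + (-4) + 26 + (-6) = 45
σ = (1, 2, 3, 0): 29 + (-4) + 8 + 2 = 35
σ = (1, 3, 0, 2): 29 + 21 + 26 + 18 = 94
σ = (1, 3, 2, 0): 29 + 21 + 3 + 2 = 55
σ = (2, 0, 1, 3): 4 + (-2) + 28 + (-6) = 24
σ = (2, 0, 3, 1): 4 + (-2) + 8 + 30 = 40
σ = (2, 1, 0, 3): 4 + 4 + 26 + (-6) = 28
σ = (2, 1, 3, 0): 4 + 4 + 8 + 2 = 18
σ = (2, 3, 0, 1): 4 + 21 + 26 + 30 = 81
σ = (2, 3, 1, 0): 4 + 21 + 28 + 2 = 55
σ = (3, 0, 1, 2): (-1) + (-2) + 28 + 18 = 43
σ = (3, 0, 2, 1): (-1) + (-2) + 3 + 30 = 30
σ = (3, 1, 0, 2): (-1) + 4 + 26 + 18 = 47
σ = (3, 1, 2, 0): (-1) + 4 + 3 + 2 = 8
σ = (3, 2, 0, 1): (-1) + (-4) + 26 + 30 = 51
σ = (3, 2, 1, 0): (-1) + (-4) + 28 + 2 = 25
Optimal value attained by: σ = (0, 3, 1, 2).
Answer: det⊕(A) = 94; verdict: SINGULAR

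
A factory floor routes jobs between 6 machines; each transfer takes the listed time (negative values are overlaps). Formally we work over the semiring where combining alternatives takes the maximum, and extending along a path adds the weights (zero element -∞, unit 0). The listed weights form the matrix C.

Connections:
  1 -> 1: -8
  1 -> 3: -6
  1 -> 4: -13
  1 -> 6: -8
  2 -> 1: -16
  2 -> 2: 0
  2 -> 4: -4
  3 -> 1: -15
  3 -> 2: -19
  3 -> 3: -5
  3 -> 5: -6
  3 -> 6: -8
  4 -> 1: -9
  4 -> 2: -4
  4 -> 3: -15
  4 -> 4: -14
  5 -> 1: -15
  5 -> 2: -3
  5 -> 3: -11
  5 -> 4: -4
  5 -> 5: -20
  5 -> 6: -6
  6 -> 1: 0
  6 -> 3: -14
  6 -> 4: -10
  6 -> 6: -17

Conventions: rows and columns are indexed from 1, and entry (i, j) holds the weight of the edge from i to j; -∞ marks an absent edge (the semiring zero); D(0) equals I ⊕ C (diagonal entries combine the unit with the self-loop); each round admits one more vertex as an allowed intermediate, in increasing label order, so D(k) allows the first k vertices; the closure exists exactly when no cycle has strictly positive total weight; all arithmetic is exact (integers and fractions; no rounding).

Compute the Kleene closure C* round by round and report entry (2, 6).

D(0):
  [0, -∞, -6, -13, -∞, -8]
  [-16, 0, -∞, -4, -∞, -∞]
  [-15, -19, 0, -∞, -6, -8]
  [-9, -4, -15, 0, -∞, -∞]
  [-15, -3, -11, -4, 0, -6]
  [0, -∞, -14, -10, -∞, 0]
D(1):
  [0, -∞, -6, -13, -∞, -8]
  [-16, 0, -22, -4, -∞, -24]
  [-15, -19, 0, -28, -6, -8]
  [-9, -4, -15, 0, -∞, -17]
  [-15, -3, -11, -4, 0, -6]
  [0, -∞, -6, -10, -∞, 0]
D(2):
  [0, -∞, -6, -13, -∞, -8]
  [-16, 0, -22, -4, -∞, -24]
  [-15, -19, 0, -23, -6, -8]
  [-9, -4, -15, 0, -∞, -17]
  [-15, -3, -11, -4, 0, -6]
  [0, -∞, -6, -10, -∞, 0]
D(3):
  [0, -25, -6, -13, -12, -8]
  [-16, 0, -22, -4, -28, -24]
  [-15, -19, 0, -23, -6, -8]
  [-9, -4, -15, 0, -21, -17]
  [-15, -3, -11, -4, 0, -6]
  [0, -25, -6, -10, -12, 0]
D(4):
  [0, -17, -6, -13, -12, -8]
  [-13, 0, -19, -4, -25, -21]
  [-15, -19, 0, -23, -6, -8]
  [-9, -4, -15, 0, -21, -17]
  [-13, -3, -11, -4, 0, -6]
  [0, -14, -6, -10, -12, 0]
D(5):
  [0, -15, -6, -13, -12, -8]
  [-13, 0, -19, -4, -25, -21]
  [-15, -9, 0, -10, -6, -8]
  [-9, -4, -15, 0, -21, -17]
  [-13, -3, -11, -4, 0, -6]
  [0, -14, -6, -10, -12, 0]
D(6):
  [0, -15, -6, -13, -12, -8]
  [-13, 0, -19, -4, -25, -21]
  [-8, -9, 0, -10, -6, -8]
  [-9, -4, -15, 0, -21, -17]
  [-6, -3, -11, -4, 0, -6]
  [0, -14, -6, -10, -12, 0]
Answer: C*[2][6] = -21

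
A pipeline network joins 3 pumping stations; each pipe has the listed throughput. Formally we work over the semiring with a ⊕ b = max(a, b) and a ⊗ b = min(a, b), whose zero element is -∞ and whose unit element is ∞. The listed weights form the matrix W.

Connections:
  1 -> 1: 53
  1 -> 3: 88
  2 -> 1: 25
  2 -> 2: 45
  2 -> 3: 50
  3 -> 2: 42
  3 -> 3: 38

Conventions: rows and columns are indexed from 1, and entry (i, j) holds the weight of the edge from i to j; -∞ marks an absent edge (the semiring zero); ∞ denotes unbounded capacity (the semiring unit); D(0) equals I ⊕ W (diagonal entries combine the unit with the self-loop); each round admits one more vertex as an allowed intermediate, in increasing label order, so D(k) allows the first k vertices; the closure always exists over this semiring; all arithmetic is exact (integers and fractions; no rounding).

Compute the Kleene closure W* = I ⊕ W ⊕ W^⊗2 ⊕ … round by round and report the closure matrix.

D(0):
  [∞, -∞, 88]
  [25, ∞, 50]
  [-∞, 42, ∞]
D(1):
  [∞, -∞, 88]
  [25, ∞, 50]
  [-∞, 42, ∞]
D(2):
  [∞, -∞, 88]
  [25, ∞, 50]
  [25, 42, ∞]
D(3):
  [∞, 42, 88]
  [25, ∞, 50]
  [25, 42, ∞]
Answer: W* = [[∞, 42, 88], [25, ∞, 50], [25, 42, ∞]]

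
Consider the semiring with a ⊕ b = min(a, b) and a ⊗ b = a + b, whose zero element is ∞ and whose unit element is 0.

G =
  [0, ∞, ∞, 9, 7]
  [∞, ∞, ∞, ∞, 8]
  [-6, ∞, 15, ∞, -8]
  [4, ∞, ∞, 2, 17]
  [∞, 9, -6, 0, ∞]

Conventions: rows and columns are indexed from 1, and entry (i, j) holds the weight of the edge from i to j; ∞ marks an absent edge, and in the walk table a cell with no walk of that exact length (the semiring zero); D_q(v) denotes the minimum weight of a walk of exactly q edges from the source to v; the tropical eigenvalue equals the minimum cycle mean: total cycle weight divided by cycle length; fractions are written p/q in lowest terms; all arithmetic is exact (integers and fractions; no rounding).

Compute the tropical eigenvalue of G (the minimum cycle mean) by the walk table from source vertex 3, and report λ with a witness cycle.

q=0: [∞, ∞, 0, ∞, ∞]
q=1: [-6, ∞, 15, ∞, -8]
q=2: [-6, 1, -14, -8, 1]
q=3: [-20, 10, -5, -6, -22]
q=4: [-20, -13, -28, -22, -13]
q=5: [-34, -4, -19, -20, -36]
Optimal cycle mean attained by: cycle 3->5->3, total (-8) + (-6), length 2.
Answer: λ = -7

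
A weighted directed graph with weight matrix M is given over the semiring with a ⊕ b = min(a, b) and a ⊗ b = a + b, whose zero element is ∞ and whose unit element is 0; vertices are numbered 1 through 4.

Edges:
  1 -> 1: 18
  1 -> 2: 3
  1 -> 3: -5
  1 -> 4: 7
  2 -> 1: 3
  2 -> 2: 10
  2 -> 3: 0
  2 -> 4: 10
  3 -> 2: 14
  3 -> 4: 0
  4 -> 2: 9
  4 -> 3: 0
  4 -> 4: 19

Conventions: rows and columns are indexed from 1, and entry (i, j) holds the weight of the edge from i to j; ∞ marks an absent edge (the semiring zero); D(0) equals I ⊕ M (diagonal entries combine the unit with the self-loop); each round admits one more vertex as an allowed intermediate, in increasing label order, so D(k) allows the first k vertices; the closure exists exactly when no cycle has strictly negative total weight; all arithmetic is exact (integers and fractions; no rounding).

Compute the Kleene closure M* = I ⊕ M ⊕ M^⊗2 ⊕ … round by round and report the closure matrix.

D(0):
  [0, 3, -5, 7]
  [3, 0, 0, 10]
  [∞, 14, 0, 0]
  [∞, 9, 0, 0]
D(1):
  [0, 3, -5, 7]
  [3, 0, -2, 10]
  [∞, 14, 0, 0]
  [∞, 9, 0, 0]
D(2):
  [0, 3, -5, 7]
  [3, 0, -2, 10]
  [17, 14, 0, 0]
  [12, 9, 0, 0]
D(3):
  [0, 3, -5, -5]
  [3, 0, -2, -2]
  [17, 14, 0, 0]
  [12, 9, 0, 0]
D(4):
  [0, 3, -5, -5]
  [3, 0, -2, -2]
  [12, 9, 0, 0]
  [12, 9, 0, 0]
Answer: M* = [[0, 3, -5, -5], [3, 0, -2, -2], [12, 9, 0, 0], [12, 9, 0, 0]]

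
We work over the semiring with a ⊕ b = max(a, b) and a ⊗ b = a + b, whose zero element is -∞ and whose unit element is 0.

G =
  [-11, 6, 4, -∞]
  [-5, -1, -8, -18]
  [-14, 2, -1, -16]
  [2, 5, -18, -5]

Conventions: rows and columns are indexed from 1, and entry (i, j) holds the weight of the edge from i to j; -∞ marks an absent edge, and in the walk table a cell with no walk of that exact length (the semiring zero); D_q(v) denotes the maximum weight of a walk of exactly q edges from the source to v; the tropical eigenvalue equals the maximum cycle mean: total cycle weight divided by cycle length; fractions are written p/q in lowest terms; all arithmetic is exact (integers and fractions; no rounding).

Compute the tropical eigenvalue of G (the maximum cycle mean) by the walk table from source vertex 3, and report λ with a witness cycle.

q=0: [-∞, -∞, 0, -∞]
q=1: [-14, 2, -1, -16]
q=2: [-3, 1, -2, -16]
q=3: [-4, 3, 1, -17]
q=4: [-2, 3, 0, -15]
Optimal cycle mean attained by: cycle 1->2->1, total 6 + (-5), length 2.
Answer: λ = 1/2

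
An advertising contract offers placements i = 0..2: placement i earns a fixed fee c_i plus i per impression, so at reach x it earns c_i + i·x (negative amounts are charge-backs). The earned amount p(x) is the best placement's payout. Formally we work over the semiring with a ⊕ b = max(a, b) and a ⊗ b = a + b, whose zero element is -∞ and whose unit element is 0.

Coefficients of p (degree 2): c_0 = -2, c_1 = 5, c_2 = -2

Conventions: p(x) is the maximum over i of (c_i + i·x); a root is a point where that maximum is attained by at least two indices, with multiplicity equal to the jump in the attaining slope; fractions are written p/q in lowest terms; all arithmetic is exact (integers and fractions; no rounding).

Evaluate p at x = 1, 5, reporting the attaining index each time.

p(1) = max(-2+0·1=-2, 5+1·1=6, -2+2·1=0) = 6 (attained by i=1)
p(5) = max(-2+0·5=-2, 5+1·5=10, -2+2·5=8) = 10 (attained by i=1)
Answer: p(1) = 6; p(5) = 10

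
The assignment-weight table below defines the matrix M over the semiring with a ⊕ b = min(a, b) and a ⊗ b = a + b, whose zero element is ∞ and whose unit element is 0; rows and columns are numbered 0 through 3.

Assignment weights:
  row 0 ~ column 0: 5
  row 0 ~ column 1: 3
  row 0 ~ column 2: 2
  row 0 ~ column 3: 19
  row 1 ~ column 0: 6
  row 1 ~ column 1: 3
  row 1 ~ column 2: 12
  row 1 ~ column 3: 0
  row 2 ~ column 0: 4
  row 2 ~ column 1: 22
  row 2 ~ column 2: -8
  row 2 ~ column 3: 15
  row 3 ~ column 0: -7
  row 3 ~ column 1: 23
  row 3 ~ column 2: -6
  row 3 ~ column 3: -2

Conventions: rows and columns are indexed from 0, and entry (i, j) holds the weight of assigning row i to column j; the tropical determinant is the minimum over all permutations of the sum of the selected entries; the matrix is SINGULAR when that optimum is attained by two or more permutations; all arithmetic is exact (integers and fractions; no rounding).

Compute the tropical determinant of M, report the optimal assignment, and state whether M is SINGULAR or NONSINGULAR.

σ = (0, 1, 2, 3): 5 + 3 + (-8) + (-2) = -2
σ = (0, 1, 3, 2): 5 + 3 + 15 + (-6) = 17
σ = (0, 2, 1, 3): 5 + 12 + 22 + (-2) = 37
σ = (0, 2, 3, 1): 5 + 12 + 15 + 23 = 55
σ = (0, 3, 1, 2): 5 + 0 + 22 + (-6) = 21
σ = (0, 3, 2, 1): 5 + 0 + (-8) + 23 = 20
σ = (1, 0, 2, 3): 3 + 6 + (-8) + (-2) = -1
σ = (1, 0, 3, 2): 3 + 6 + 15 + (-6) = 18
σ = (1, 2, 0, 3): 3 + 12 + 4 + (-2) = 17
σ = (1, 2, 3, 0): 3 + 12 + 15 + (-7) = 23
σ = (1, 3, 0, 2): 3 + 0 + 4 + (-6) = 1
σ = (1, 3, 2, 0): 3 + 0 + (-8) + (-7) = -12
σ = (2, 0, 1, 3): 2 + 6 + 22 + (-2) = 28
σ = (2, 0, 3, 1): 2 + 6 + 15 + 23 = 46
σ = (2, 1, 0, 3): 2 + 3 + 4 + (-2) = 7
σ = (2, 1, 3, 0): 2 + 3 + 15 + (-7) = 13
σ = (2, 3, 0, 1): 2 + 0 + 4 + 23 = 29
σ = (2, 3, 1, 0): 2 + 0 + 22 + (-7) = 17
σ = (3, 0, 1, 2): 19 + 6 + 22 + (-6) = 41
σ = (3, 0, 2, 1): 19 + 6 + (-8) + 23 = 40
σ = (3, 1, 0, 2): 19 + 3 + 4 + (-6) = 20
σ = (3, 1, 2, 0): 19 + 3 + (-8) + (-7) = 7
σ = (3, 2, 0, 1): 19 + 12 + 4 + 23 = 58
σ = (3, 2, 1, 0): 19 + 12 + 22 + (-7) = 46
Optimal value attained by: σ = (1, 3, 2, 0).
Answer: det⊕(M) = -12; verdict: NONSINGULAR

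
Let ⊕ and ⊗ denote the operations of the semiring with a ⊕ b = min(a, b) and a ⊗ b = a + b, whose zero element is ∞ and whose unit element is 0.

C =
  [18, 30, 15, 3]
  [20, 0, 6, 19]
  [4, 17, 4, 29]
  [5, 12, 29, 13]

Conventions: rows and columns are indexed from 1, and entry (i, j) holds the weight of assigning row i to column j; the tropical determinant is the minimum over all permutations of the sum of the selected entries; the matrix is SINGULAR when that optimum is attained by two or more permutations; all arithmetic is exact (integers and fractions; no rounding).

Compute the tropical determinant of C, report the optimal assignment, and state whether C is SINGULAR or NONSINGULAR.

σ = (1, 2, 3, 4): 18 + 0 + 4 + 13 = 35
σ = (1, 2, 4, 3): 18 + 0 + 29 + 29 = 76
σ = (1, 3, 2, 4): 18 + 6 + 17 + 13 = 54
σ = (1, 3, 4, 2): 18 + 6 + 29 + 12 = 65
σ = (1, 4, 2, 3): 18 + 19 + 17 + 29 = 83
σ = (1, 4, 3, 2): 18 + 19 + 4 + 12 = 53
σ = (2, 1, 3, 4): 30 + 20 + 4 + 13 = 67
σ = (2, 1, 4, 3): 30 + 20 + 29 + 29 = 108
σ = (2, 3, 1, 4): 30 + 6 + 4 + 13 = 53
σ = (2, 3, 4, 1): 30 + 6 + 29 + 5 = 70
σ = (2, 4, 1, 3): 30 + 19 + 4 + 29 = 82
σ = (2, 4, 3, 1): 30 + 19 + 4 + 5 = 58
σ = (3, 1, 2, 4): 15 + 20 + 17 + 13 = 65
σ = (3, 1, 4, 2): 15 + 20 + 29 + 12 = 76
σ = (3, 2, 1, 4): 15 + 0 + 4 + 13 = 32
σ = (3, 2, 4, 1): 15 + 0 + 29 + 5 = 49
σ = (3, 4, 1, 2): 15 + 19 + 4 + 12 = 50
σ = (3, 4, 2, 1): 15 + 19 + 17 + 5 = 56
σ = (4, 1, 2, 3): 3 + 20 + 17 + 29 = 69
σ = (4, 1, 3, 2): 3 + 20 + 4 + 12 = 39
σ = (4, 2, 1, 3): 3 + 0 + 4 + 29 = 36
σ = (4, 2, 3, 1): 3 + 0 + 4 + 5 = 12
σ = (4, 3, 1, 2): 3 + 6 + 4 + 12 = 25
σ = (4, 3, 2, 1): 3 + 6 + 17 + 5 = 31
Optimal value attained by: σ = (4, 2, 3, 1).
Answer: det⊕(C) = 12; verdict: NONSINGULAR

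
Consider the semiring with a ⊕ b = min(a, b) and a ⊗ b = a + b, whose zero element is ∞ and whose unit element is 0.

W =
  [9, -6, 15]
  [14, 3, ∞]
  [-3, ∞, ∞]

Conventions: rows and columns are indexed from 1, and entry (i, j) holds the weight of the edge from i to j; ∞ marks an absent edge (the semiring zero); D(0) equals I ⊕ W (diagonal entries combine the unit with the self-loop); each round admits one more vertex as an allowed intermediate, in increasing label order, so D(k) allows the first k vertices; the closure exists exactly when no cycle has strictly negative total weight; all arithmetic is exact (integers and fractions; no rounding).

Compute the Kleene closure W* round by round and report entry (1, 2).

D(0):
  [0, -6, 15]
  [14, 0, ∞]
  [-3, ∞, 0]
D(1):
  [0, -6, 15]
  [14, 0, 29]
  [-3, -9, 0]
D(2):
  [0, -6, 15]
  [14, 0, 29]
  [-3, -9, 0]
D(3):
  [0, -6, 15]
  [14, 0, 29]
  [-3, -9, 0]
Answer: W*[1][2] = -6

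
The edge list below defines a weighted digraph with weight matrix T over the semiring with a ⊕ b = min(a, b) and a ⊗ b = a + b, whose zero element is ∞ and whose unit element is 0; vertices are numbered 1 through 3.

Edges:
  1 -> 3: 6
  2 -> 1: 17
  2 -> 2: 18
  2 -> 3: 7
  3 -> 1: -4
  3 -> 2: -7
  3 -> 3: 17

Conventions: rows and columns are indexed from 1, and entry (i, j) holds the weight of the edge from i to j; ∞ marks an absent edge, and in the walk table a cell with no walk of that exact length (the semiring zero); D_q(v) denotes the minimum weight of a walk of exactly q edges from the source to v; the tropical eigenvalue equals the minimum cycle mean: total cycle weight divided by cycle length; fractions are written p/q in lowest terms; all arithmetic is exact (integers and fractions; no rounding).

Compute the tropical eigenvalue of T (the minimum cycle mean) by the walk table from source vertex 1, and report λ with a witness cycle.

q=0: [0, ∞, ∞]
q=1: [∞, ∞, 6]
q=2: [2, -1, 23]
q=3: [16, 16, 6]
Optimal cycle mean attained by: cycle 2->3->2, total 7 + (-7), length 2.
Answer: λ = 0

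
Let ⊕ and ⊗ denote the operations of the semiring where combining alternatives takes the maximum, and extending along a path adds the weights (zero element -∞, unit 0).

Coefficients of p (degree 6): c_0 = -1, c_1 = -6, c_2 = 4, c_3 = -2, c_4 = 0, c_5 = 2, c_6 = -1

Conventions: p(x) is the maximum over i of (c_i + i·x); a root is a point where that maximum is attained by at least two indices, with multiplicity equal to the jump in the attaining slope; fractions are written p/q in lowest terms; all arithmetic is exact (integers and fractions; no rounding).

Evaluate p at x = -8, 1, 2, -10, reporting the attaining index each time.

p(-8) = max(-1+0·(-8)=-1, -6+1·(-8)=-14, 4+2·(-8)=-12, -2+3·(-8)=-26, 0+4·(-8)=-32, 2+5·(-8)=-38, -1+6·(-8)=-49) = -1 (attained by i=0)
p(1) = max(-1+0·1=-1, -6+1·1=-5, 4+2·1=6, -2+3·1=1, 0+4·1=4, 2+5·1=7, -1+6·1=5) = 7 (attained by i=5)
p(2) = max(-1+0·2=-1, -6+1·2=-4, 4+2·2=8, -2+3·2=4, 0+4·2=8, 2+5·2=12, -1+6·2=11) = 12 (attained by i=5)
p(-10) = max(-1+0·(-10)=-1, -6+1·(-10)=-16, 4+2·(-10)=-16, -2+3·(-10)=-32, 0+4·(-10)=-40, 2+5·(-10)=-48, -1+6·(-10)=-61) = -1 (attained by i=0)
Answer: p(-8) = -1; p(1) = 7; p(2) = 12; p(-10) = -1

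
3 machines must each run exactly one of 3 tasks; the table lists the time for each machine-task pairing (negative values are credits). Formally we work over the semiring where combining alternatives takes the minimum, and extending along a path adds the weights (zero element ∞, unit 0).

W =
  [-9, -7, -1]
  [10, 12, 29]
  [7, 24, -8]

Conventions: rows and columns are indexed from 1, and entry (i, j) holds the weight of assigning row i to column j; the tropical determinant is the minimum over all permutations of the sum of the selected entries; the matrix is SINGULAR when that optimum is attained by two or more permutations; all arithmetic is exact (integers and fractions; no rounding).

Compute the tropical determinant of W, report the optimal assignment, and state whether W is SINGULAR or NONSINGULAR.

σ = (1, 2, 3): (-9) + 12 + (-8) = -5
σ = (1, 3, 2): (-9) + 29 + 24 = 44
σ = (2, 1, 3): (-7) + 10 + (-8) = -5
σ = (2, 3, 1): (-7) + 29 + 7 = 29
σ = (3, 1, 2): (-1) + 10 + 24 = 33
σ = (3, 2, 1): (-1) + 12 + 7 = 18
Optimal value attained by: σ = (1, 2, 3).
Answer: det⊕(W) = -5; verdict: SINGULAR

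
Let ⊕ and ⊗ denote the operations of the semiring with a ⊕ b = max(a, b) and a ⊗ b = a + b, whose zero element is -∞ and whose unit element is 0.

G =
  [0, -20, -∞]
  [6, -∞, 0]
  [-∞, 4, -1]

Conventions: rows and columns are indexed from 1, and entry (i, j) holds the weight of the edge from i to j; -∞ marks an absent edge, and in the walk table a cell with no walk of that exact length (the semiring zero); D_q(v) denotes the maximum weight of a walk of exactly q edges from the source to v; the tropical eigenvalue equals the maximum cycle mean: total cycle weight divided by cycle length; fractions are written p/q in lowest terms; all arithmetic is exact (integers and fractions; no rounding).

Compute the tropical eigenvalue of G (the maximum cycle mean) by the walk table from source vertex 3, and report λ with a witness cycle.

q=0: [-∞, -∞, 0]
q=1: [-∞, 4, -1]
q=2: [10, 3, 4]
q=3: [10, 8, 3]
Optimal cycle mean attained by: cycle 2->3->2, total 0 + 4, length 2.
Answer: λ = 2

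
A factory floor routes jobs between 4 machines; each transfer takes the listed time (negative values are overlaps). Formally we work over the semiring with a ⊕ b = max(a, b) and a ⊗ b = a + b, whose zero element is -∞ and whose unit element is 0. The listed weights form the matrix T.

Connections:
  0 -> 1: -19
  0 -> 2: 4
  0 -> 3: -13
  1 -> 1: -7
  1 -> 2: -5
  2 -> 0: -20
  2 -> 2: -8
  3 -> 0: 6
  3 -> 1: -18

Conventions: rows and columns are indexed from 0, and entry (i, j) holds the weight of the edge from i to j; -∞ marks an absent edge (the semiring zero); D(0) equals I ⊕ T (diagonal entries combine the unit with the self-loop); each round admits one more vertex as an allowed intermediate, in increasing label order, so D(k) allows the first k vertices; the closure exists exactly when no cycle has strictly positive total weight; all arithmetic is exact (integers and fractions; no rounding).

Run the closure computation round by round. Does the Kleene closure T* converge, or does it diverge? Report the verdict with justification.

D(0):
  [0, -19, 4, -13]
  [-∞, 0, -5, -∞]
  [-20, -∞, 0, -∞]
  [6, -18, -∞, 0]
D(1):
  [0, -19, 4, -13]
  [-∞, 0, -5, -∞]
  [-20, -39, 0, -33]
  [6, -13, 10, 0]
D(2):
  [0, -19, 4, -13]
  [-∞, 0, -5, -∞]
  [-20, -39, 0, -33]
  [6, -13, 10, 0]
D(3):
  [0, -19, 4, -13]
  [-25, 0, -5, -38]
  [-20, -39, 0, -33]
  [6, -13, 10, 0]
D(4):
  [0, -19, 4, -13]
  [-25, 0, -5, -38]
  [-20, -39, 0, -33]
  [6, -13, 10, 0]
Key observation: every diagonal entry stays at the unit through all rounds, so no improving cycle exists.
Answer: CONVERGES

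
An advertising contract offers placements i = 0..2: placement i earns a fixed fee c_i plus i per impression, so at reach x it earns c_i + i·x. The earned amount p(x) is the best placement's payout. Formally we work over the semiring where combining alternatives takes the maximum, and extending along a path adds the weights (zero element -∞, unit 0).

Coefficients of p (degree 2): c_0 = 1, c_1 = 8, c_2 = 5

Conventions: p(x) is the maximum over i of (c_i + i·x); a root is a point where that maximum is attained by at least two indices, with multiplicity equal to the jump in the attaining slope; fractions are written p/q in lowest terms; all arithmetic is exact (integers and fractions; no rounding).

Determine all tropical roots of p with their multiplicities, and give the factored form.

hull edge (i=0, c=1) to (i=1, c=8): slope 7, span 1
hull edge (i=1, c=8) to (i=2, c=5): slope -3, span 1
Factored form: p(x) = 5 ⊗ (x ⊕ (-7)) ⊗ (x ⊕ 3)
Answer: roots = -7 (mult 1), 3 (mult 1)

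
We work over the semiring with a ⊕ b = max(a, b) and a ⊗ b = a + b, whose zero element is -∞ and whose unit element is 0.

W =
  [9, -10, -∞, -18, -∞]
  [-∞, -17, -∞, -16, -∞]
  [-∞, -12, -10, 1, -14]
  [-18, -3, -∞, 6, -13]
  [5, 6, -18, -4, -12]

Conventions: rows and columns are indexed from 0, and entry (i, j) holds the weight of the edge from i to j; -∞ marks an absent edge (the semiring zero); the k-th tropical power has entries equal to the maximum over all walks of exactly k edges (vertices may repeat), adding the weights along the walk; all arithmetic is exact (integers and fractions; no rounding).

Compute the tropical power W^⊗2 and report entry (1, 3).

W^⊗2:
  [18, -1, -∞, -9, -31]
  [-34, -19, -∞, -10, -29]
  [-9, -2, -20, 7, -12]
  [-8, 3, -31, 12, -7]
  [14, -5, -28, 2, -17]
Key observation: the optimum is the walk 1->3->3, with weight (-16) + 6 = -10.
Optimal value attained by: walk 1->3->3.
Answer: (W^⊗2)[1][3] = -10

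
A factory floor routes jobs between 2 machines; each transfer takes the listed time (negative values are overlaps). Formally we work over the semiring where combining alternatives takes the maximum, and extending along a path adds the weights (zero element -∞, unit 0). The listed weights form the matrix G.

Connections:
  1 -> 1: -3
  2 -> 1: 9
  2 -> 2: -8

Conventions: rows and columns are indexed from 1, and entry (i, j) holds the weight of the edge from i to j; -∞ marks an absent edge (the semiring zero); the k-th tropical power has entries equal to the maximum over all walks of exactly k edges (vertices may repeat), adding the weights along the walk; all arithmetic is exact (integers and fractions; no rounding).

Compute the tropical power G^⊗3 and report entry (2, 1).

G^⊗2:
  [-6, -∞]
  [6, -16]
G^⊗3:
  [-9, -∞]
  [3, -24]
Key observation: the optimum is the walk 2->1->1->1, with weight 9 + (-3) + (-3) = 3.
Optimal value attained by: walk 2->1->1->1.
Answer: (G^⊗3)[2][1] = 3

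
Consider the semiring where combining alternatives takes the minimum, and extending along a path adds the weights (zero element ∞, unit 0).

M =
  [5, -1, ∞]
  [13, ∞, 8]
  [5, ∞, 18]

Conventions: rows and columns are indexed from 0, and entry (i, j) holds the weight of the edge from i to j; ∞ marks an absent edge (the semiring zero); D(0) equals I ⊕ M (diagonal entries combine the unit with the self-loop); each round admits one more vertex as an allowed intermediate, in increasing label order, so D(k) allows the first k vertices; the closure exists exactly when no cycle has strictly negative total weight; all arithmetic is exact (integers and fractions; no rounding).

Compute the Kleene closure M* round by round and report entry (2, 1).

D(0):
  [0, -1, ∞]
  [13, 0, 8]
  [5, ∞, 0]
D(1):
  [0, -1, ∞]
  [13, 0, 8]
  [5, 4, 0]
D(2):
  [0, -1, 7]
  [13, 0, 8]
  [5, 4, 0]
D(3):
  [0, -1, 7]
  [13, 0, 8]
  [5, 4, 0]
Answer: M*[2][1] = 4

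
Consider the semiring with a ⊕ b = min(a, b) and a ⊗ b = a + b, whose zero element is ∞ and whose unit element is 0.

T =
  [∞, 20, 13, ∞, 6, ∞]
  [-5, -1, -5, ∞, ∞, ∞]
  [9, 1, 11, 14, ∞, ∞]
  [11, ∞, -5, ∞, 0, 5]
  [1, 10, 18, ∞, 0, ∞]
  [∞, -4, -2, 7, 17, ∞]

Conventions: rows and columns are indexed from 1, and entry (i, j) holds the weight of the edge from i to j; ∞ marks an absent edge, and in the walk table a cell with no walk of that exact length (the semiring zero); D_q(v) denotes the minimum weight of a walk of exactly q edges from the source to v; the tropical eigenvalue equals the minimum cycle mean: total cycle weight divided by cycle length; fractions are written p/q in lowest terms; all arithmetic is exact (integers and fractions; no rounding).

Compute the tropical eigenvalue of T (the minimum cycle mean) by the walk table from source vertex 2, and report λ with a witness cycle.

q=0: [∞, 0, ∞, ∞, ∞, ∞]
q=1: [-5, -1, -5, ∞, ∞, ∞]
q=2: [-6, -4, -6, 9, 1, ∞]
q=3: [-9, -5, -9, 8, 0, 14]
q=4: [-10, -8, -10, 5, -3, 13]
q=5: [-13, -9, -13, 4, -4, 10]
q=6: [-14, -12, -14, 1, -7, 9]
Optimal cycle mean attained by: cycle 2->3->2, total (-5) + 1, length 2.
Answer: λ = -2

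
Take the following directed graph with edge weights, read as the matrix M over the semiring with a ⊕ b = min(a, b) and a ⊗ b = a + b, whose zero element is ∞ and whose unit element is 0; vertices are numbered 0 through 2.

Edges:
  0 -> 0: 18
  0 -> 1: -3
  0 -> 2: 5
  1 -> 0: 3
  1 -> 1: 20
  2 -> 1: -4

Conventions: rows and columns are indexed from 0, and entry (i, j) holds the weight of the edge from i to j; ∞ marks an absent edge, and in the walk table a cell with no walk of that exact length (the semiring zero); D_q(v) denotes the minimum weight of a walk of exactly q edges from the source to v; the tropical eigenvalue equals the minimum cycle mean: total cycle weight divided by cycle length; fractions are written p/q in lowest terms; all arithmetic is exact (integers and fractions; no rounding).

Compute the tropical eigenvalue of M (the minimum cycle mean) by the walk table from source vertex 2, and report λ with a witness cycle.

q=0: [∞, ∞, 0]
q=1: [∞, -4, ∞]
q=2: [-1, 16, ∞]
q=3: [17, -4, 4]
Optimal cycle mean attained by: cycle 0->1->0, total (-3) + 3, length 2.
Answer: λ = 0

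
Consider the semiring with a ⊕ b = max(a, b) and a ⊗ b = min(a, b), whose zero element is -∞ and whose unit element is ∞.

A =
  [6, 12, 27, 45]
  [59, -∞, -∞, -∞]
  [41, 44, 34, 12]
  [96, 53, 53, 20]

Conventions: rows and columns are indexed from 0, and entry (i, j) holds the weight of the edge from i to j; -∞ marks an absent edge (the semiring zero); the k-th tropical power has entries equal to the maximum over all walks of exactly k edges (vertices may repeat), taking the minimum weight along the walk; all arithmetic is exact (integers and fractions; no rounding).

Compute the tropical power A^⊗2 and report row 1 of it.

A^⊗2:
  [45, 45, 45, 20]
  [6, 12, 27, 45]
  [44, 34, 34, 41]
  [53, 44, 34, 45]
Answer: row 1 of A^⊗2 = [6, 12, 27, 45]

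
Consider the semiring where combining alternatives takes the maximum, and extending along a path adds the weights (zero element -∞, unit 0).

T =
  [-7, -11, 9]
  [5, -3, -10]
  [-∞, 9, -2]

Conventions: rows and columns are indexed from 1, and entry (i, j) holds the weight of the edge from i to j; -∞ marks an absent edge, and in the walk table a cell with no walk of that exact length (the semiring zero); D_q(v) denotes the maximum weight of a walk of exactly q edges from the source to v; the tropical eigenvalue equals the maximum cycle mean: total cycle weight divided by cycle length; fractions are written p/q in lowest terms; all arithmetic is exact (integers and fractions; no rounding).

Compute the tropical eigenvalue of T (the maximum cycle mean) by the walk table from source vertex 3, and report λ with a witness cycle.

q=0: [-∞, -∞, 0]
q=1: [-∞, 9, -2]
q=2: [14, 7, -1]
q=3: [12, 8, 23]
Optimal cycle mean attained by: cycle 1->3->2->1, total 9 + 9 + 5, length 3.
Answer: λ = 23/3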